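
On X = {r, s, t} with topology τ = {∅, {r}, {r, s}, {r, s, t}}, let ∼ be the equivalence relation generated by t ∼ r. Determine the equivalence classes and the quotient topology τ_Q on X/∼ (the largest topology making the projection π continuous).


X/∼ = {[r=t], [s]}; |τ_Q| = 2.

Equivalence classes: [r=t], [s].
Quotient map π: X → X/∼ sends r ↦ [r=t], s ↦ [s], t ↦ [r=t].
For each subset V ⊆ X/∼, compute π^{-1}(V) ⊆ X and check whether π^{-1}(V) ∈ τ. V is open in τ_Q iff π^{-1}(V) ∈ τ.
  V = {}: π^{-1}(V) = ∅ ∈ τ ✓.
  V = {[r=t]}: π^{-1}(V) = {r, t} ∉ τ ✗.
  V = {[s]}: π^{-1}(V) = {s} ∉ τ ✗.
  V = {[r=t], [s]}: π^{-1}(V) = {r, s, t} ∈ τ ✓.
Open sets in the quotient: τ_Q = {{}, {[r=t], [s]}} (2 elements).


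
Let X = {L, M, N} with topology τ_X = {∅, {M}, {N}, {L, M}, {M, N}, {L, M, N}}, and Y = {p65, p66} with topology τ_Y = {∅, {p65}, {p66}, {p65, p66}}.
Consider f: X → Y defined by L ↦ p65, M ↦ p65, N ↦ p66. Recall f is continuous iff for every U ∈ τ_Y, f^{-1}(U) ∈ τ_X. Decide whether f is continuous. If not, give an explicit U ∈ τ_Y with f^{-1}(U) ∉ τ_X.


f IS continuous.

Compute f^{-1}(U) for each U ∈ τ_Y:
  U = ∅: f^{-1}(U) = ∅ ∈ τ_X ✓.
  U = {p65}: f^{-1}(U) = {L, M} ∈ τ_X ✓.
  U = {p66}: f^{-1}(U) = {N} ∈ τ_X ✓.
  U = {p65, p66}: f^{-1}(U) = {L, M, N} ∈ τ_X ✓.
Every preimage lies in τ_X, so f IS continuous.


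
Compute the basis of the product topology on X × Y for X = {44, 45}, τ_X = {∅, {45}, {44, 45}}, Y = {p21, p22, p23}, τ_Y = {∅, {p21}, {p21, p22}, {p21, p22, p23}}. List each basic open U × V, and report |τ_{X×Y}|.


Basis B = {∅ × ∅, {45} × {p21}, {44, 45} × {p21}, {45} × {p21, p22}, {45} × {p21, p22, p23}, {44, 45} × {p21, p22}, {44, 45} × {p21, p22, p23}}; |τ_{X×Y}| = 10.

Enumerate products U × V with U ∈ τ_X, V ∈ τ_Y (deduplicated):
  ∅ × ∅ = {} (∅)
  {45} × {p21} = {(45,p21)}
  {44, 45} × {p21} = {(44,p21), (45,p21)}
  {45} × {p21, p22} = {(45,p21), (45,p22)}
  {45} × {p21, p22, p23} = {(45,p21), (45,p22), (45,p23)}
  {44, 45} × {p21, p22} = {(44,p21), (44,p22), (45,p21), (45,p22)}
  {44, 45} × {p21, p22, p23} = {(44,p21), (44,p22), (44,p23), (45,p21), (45,p22), (45,p23)}
These 7 distinct sets form the basis B.
Close under arbitrary unions to get τ_{X×Y}; counting gives |τ_{X×Y}| = 10.


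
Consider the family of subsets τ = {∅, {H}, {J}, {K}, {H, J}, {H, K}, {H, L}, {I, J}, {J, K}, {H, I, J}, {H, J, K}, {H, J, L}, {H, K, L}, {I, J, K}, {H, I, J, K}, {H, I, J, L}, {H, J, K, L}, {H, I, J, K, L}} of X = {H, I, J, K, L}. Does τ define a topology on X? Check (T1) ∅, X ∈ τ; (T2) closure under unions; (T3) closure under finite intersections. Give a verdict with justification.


τ IS a topology on X.

Axiom (T1): ∅ ∈ τ? Yes; X ∈ τ? Yes.
Axiom (T2/T3): check pairwise unions and intersections of members of τ.
All pairwise intersections and unions checked — each lies in τ. Therefore τ satisfies (T1), (T2), (T3): it IS a topology on X.


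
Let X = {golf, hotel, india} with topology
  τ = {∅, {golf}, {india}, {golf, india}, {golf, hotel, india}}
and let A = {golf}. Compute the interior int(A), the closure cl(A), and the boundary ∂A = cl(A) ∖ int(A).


int(A) = {golf}, cl(A) = {golf, hotel}, ∂A = {hotel}.

Closed sets in (X, τ) are complements of opens:
  closed(X, τ) = {∅, {hotel}, {golf, hotel}, {hotel, india}, {golf, hotel, india}}.
int(A) = ⋃ {U ∈ τ : U ⊆ A}. Opens contained in A: ∅, {golf}.
Taking the union of these: int(A) = {golf}.
cl(A) = ⋂ {C closed : A ⊆ C}. Closed sets containing A: {golf, hotel}, {golf, hotel, india}.
Intersecting these: cl(A) = {golf, hotel}.
∂A = cl(A) ∖ int(A) = {golf, hotel} ∖ {golf} = {hotel}.


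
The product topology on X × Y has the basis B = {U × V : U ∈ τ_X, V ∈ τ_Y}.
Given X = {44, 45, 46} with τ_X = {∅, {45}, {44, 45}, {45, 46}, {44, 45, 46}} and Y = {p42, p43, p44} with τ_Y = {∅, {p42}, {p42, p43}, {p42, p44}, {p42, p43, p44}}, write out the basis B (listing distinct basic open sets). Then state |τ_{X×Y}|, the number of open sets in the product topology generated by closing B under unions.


Basis B = {∅ × ∅, {45} × {p42}, {44, 45} × {p42}, {45} × {p42, p43}, {45} × {p42, p44}, {45, 46} × {p42}, {44, 45, 46} × {p42}, {45} × {p42, p43, p44}, {44, 45} × {p42, p43}, {44, 45} × {p42, p44}, {45, 46} × {p42, p43}, {45, 46} × {p42, p44}, {44, 45} × {p42, p43, p44}, {44, 45, 46} × {p42, p43}, {44, 45, 46} × {p42, p44}, {45, 46} × {p42, p43, p44}, {44, 45, 46} × {p42, p43, p44}}; |τ_{X×Y}| = 48.

Enumerate products U × V with U ∈ τ_X, V ∈ τ_Y (deduplicated):
  ∅ × ∅ = {} (∅)
  {45} × {p42} = {(45,p42)}
  {44, 45} × {p42} = {(44,p42), (45,p42)}
  {45} × {p42, p43} = {(45,p42), (45,p43)}
  {45} × {p42, p44} = {(45,p42), (45,p44)}
  {45, 46} × {p42} = {(45,p42), (46,p42)}
  {44, 45, 46} × {p42} = {(44,p42), (45,p42), (46,p42)}
  {45} × {p42, p43, p44} = {(45,p42), (45,p43), (45,p44)}
  {44, 45} × {p42, p43} = {(44,p42), (44,p43), (45,p42), (45,p43)}
  {44, 45} × {p42, p44} = {(44,p42), (44,p44), (45,p42), (45,p44)}
  {45, 46} × {p42, p43} = {(45,p42), (45,p43), (46,p42), (46,p43)}
  {45, 46} × {p42, p44} = {(45,p42), (45,p44), (46,p42), (46,p44)}
  {44, 45} × {p42, p43, p44} = {(44,p42), (44,p43), (44,p44), (45,p42), (45,p43), (45,p44)}
  {44, 45, 46} × {p42, p43} = {(44,p42), (44,p43), (45,p42), (45,p43), (46,p42), (46,p43)}
  {44, 45, 46} × {p42, p44} = {(44,p42), (44,p44), (45,p42), (45,p44), (46,p42), (46,p44)}
  {45, 46} × {p42, p43, p44} = {(45,p42), (45,p43), (45,p44), (46,p42), (46,p43), (46,p44)}
  {44, 45, 46} × {p42, p43, p44} = {(44,p42), (44,p43), (44,p44), (45,p42), (45,p43), (45,p44), (46,p42), (46,p43), (46,p44)}
These 17 distinct sets form the basis B.
Close under arbitrary unions to get τ_{X×Y}; counting gives |τ_{X×Y}| = 48.


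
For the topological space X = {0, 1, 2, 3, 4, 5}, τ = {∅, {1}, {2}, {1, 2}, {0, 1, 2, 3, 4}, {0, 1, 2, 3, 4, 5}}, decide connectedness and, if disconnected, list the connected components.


(X, τ) is connected.

Find clopen sets (U ∈ τ with X ∖ U ∈ τ):
  U = ∅, X ∖ U = {0, 1, 2, 3, 4, 5} — both open, so U is clopen.
  U = {0, 1, 2, 3, 4, 5}, X ∖ U = ∅ — both open, so U is clopen.
Only trivial clopens (∅ and X) exist, so (X, τ) is connected.
Compute connected components by grouping points that agree on all clopens:
  component: {0, 1, 2, 3, 4, 5}


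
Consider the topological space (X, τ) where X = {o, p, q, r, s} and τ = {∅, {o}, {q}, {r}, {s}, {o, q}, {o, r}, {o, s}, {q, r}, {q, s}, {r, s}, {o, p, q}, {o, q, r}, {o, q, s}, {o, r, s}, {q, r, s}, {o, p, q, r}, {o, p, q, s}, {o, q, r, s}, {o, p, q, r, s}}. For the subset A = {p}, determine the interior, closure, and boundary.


int(A) = ∅, cl(A) = {p}, ∂A = {p}.

Closed sets in (X, τ) are complements of opens:
  closed(X, τ) = {∅, {p}, {r}, {s}, {o, p}, {p, q}, {p, r}, {p, s}, {r, s}, {o, p, q}, {o, p, r}, {o, p, s}, {p, q, r}, {p, q, s}, {p, r, s}, {o, p, q, r}, {o, p, q, s}, {o, p, r, s}, {p, q, r, s}, {o, p, q, r, s}}.
int(A) = ⋃ {U ∈ τ : U ⊆ A}. Opens contained in A: ∅.
Taking the union of these: int(A) = ∅.
cl(A) = ⋂ {C closed : A ⊆ C}. Closed sets containing A: {p}, {o, p}, {p, q}, {p, r}, {p, s}, {o, p, q}, {o, p, r}, {o, p, s}, {p, q, r}, {p, q, s}, {p, r, s}, {o, p, q, r}, {o, p, q, s}, {o, p, r, s}, {p, q, r, s}, {o, p, q, r, s}.
Intersecting these: cl(A) = {p}.
∂A = cl(A) ∖ int(A) = {p} ∖ ∅ = {p}.


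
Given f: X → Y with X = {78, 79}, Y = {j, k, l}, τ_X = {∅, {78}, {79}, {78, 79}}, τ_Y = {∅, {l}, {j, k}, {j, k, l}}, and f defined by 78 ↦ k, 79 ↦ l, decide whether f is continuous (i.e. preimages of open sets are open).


f IS continuous.

Compute f^{-1}(U) for each U ∈ τ_Y:
  U = ∅: f^{-1}(U) = ∅ ∈ τ_X ✓.
  U = {l}: f^{-1}(U) = {79} ∈ τ_X ✓.
  U = {j, k}: f^{-1}(U) = {78} ∈ τ_X ✓.
  U = {j, k, l}: f^{-1}(U) = {78, 79} ∈ τ_X ✓.
Every preimage lies in τ_X, so f IS continuous.


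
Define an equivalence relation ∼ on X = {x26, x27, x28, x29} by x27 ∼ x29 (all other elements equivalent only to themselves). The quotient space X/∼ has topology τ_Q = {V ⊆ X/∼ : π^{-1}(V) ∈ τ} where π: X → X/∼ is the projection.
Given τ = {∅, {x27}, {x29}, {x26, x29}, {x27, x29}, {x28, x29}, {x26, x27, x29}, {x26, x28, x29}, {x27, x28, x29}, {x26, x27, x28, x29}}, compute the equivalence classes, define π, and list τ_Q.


X/∼ = {[x26], [x27=x29], [x28]}; |τ_Q| = 5.

Equivalence classes: [x26], [x27=x29], [x28].
Quotient map π: X → X/∼ sends x26 ↦ [x26], x27 ↦ [x27=x29], x28 ↦ [x28], x29 ↦ [x27=x29].
For each subset V ⊆ X/∼, compute π^{-1}(V) ⊆ X and check whether π^{-1}(V) ∈ τ. V is open in τ_Q iff π^{-1}(V) ∈ τ.
  V = {}: π^{-1}(V) = ∅ ∈ τ ✓.
  V = {[x26]}: π^{-1}(V) = {x26} ∉ τ ✗.
  V = {[x27=x29]}: π^{-1}(V) = {x27, x29} ∈ τ ✓.
  V = {[x26], [x27=x29]}: π^{-1}(V) = {x26, x27, x29} ∈ τ ✓.
  V = {[x28]}: π^{-1}(V) = {x28} ∉ τ ✗.
  V = {[x26], [x28]}: π^{-1}(V) = {x26, x28} ∉ τ ✗.
  V = {[x27=x29], [x28]}: π^{-1}(V) = {x27, x28, x29} ∈ τ ✓.
  V = {[x26], [x27=x29], [x28]}: π^{-1}(V) = {x26, x27, x28, x29} ∈ τ ✓.
Open sets in the quotient: τ_Q = {{}, {[x27=x29]}, {[x26], [x27=x29]}, {[x27=x29], [x28]}, {[x26], [x27=x29], [x28]}} (5 elements).


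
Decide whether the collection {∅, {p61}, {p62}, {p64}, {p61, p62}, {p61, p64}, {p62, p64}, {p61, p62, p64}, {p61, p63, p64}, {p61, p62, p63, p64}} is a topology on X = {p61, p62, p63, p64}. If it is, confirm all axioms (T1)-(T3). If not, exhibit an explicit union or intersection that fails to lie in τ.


τ IS a topology on X.

Axiom (T1): ∅ ∈ τ? Yes; X ∈ τ? Yes.
Axiom (T2/T3): check pairwise unions and intersections of members of τ.
All pairwise intersections and unions checked — each lies in τ. Therefore τ satisfies (T1), (T2), (T3): it IS a topology on X.


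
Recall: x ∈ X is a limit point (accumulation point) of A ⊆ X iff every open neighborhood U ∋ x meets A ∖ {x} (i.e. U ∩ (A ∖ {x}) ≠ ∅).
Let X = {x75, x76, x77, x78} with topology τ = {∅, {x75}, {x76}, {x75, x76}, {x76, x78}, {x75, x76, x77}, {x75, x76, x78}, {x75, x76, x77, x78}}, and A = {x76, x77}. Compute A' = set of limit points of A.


A' = {x77, x78}

For each x ∈ X, list the open sets U ∈ τ with x ∈ U, then check whether U ∩ (A ∖ {x}) ≠ ∅ for every such U.
  x = x75: open {x75} ∋ x has {x75} ∩ (A ∖ {x75}) = ∅, so x is NOT a limit point.
  x = x76: open {x76} ∋ x has {x76} ∩ (A ∖ {x76}) = ∅, so x is NOT a limit point.
  x = x77: opens ∋ x are {x75, x76, x77}, {x75, x76, x77, x78}; each meets A ∖ {x77}, so x IS a limit point.
  x = x78: opens ∋ x are {x76, x78}, {x75, x76, x78}, {x75, x76, x77, x78}; each meets A ∖ {x78}, so x IS a limit point.
Collecting: A' = {x77, x78}.


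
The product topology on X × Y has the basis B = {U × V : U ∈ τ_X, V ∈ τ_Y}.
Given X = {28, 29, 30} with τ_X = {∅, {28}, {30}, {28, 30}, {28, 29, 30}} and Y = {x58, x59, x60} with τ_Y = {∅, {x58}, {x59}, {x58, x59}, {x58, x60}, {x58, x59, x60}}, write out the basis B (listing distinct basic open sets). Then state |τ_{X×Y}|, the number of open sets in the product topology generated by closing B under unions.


Basis B = {∅ × ∅, {28} × {x58}, {28} × {x59}, {30} × {x58}, {30} × {x59}, {28} × {x58, x59}, {28} × {x58, x60}, {28, 30} × {x58}, {28, 30} × {x59}, {30} × {x58, x59}, {30} × {x58, x60}, {28} × {x58, x59, x60}, {28, 29, 30} × {x58}, {28, 29, 30} × {x59}, {30} × {x58, x59, x60}, {28, 30} × {x58, x59}, {28, 30} × {x58, x60}, {28, 30} × {x58, x59, x60}, {28, 29, 30} × {x58, x59}, {28, 29, 30} × {x58, x60}, {28, 29, 30} × {x58, x59, x60}}; |τ_{X×Y}| = 70.

Enumerate products U × V with U ∈ τ_X, V ∈ τ_Y (deduplicated):
  ∅ × ∅ = {} (∅)
  {28} × {x58} = {(28,x58)}
  {28} × {x59} = {(28,x59)}
  {30} × {x58} = {(30,x58)}
  {30} × {x59} = {(30,x59)}
  {28} × {x58, x59} = {(28,x58), (28,x59)}
  {28} × {x58, x60} = {(28,x58), (28,x60)}
  {28, 30} × {x58} = {(28,x58), (30,x58)}
  {28, 30} × {x59} = {(28,x59), (30,x59)}
  {30} × {x58, x59} = {(30,x58), (30,x59)}
  {30} × {x58, x60} = {(30,x58), (30,x60)}
  {28} × {x58, x59, x60} = {(28,x58), (28,x59), (28,x60)}
  {28, 29, 30} × {x58} = {(28,x58), (29,x58), (30,x58)}
  {28, 29, 30} × {x59} = {(28,x59), (29,x59), (30,x59)}
  {30} × {x58, x59, x60} = {(30,x58), (30,x59), (30,x60)}
  {28, 30} × {x58, x59} = {(28,x58), (28,x59), (30,x58), (30,x59)}
  {28, 30} × {x58, x60} = {(28,x58), (28,x60), (30,x58), (30,x60)}
  {28, 30} × {x58, x59, x60} = {(28,x58), (28,x59), (28,x60), (30,x58), (30,x59), (30,x60)}
  {28, 29, 30} × {x58, x59} = {(28,x58), (28,x59), (29,x58), (29,x59), (30,x58), (30,x59)}
  {28, 29, 30} × {x58, x60} = {(28,x58), (28,x60), (29,x58), (29,x60), (30,x58), (30,x60)}
  {28, 29, 30} × {x58, x59, x60} = {(28,x58), (28,x59), (28,x60), (29,x58), (29,x59), (29,x60), (30,x58), (30,x59), (30,x60)}
These 21 distinct sets form the basis B.
Close under arbitrary unions to get τ_{X×Y}; counting gives |τ_{X×Y}| = 70.


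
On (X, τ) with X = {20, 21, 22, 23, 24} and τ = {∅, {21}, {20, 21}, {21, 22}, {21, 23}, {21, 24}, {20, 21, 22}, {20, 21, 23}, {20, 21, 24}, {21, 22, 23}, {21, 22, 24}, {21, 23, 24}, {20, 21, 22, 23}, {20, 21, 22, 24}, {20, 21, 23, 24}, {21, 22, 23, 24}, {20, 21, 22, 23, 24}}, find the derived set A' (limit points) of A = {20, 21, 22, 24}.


A' = {20, 22, 23, 24}

For each x ∈ X, list the open sets U ∈ τ with x ∈ U, then check whether U ∩ (A ∖ {x}) ≠ ∅ for every such U.
  x = 20: opens ∋ x are {20, 21}, {20, 21, 22}, {20, 21, 23}, {20, 21, 24}, {20, 21, 22, 23}, {20, 21, 22, 24}, {20, 21, 23, 24}, {20, 21, 22, 23, 24}; each meets A ∖ {20}, so x IS a limit point.
  x = 21: open {21} ∋ x has {21} ∩ (A ∖ {21}) = ∅, so x is NOT a limit point.
  x = 22: opens ∋ x are {21, 22}, {20, 21, 22}, {21, 22, 23}, {21, 22, 24}, {20, 21, 22, 23}, {20, 21, 22, 24}, {21, 22, 23, 24}, {20, 21, 22, 23, 24}; each meets A ∖ {22}, so x IS a limit point.
  x = 23: opens ∋ x are {21, 23}, {20, 21, 23}, {21, 22, 23}, {21, 23, 24}, {20, 21, 22, 23}, {20, 21, 23, 24}, {21, 22, 23, 24}, {20, 21, 22, 23, 24}; each meets A ∖ {23}, so x IS a limit point.
  x = 24: opens ∋ x are {21, 24}, {20, 21, 24}, {21, 22, 24}, {21, 23, 24}, {20, 21, 22, 24}, {20, 21, 23, 24}, {21, 22, 23, 24}, {20, 21, 22, 23, 24}; each meets A ∖ {24}, so x IS a limit point.
Collecting: A' = {20, 22, 23, 24}.


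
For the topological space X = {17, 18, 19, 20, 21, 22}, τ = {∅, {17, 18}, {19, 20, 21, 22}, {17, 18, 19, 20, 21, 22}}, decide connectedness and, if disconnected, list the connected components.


(X, τ) is disconnected; components = [{17, 18}, {19, 20, 21, 22}].

Find clopen sets (U ∈ τ with X ∖ U ∈ τ):
  U = ∅, X ∖ U = {17, 18, 19, 20, 21, 22} — both open, so U is clopen.
  U = {17, 18}, X ∖ U = {19, 20, 21, 22} — both open, so U is clopen.
  U = {19, 20, 21, 22}, X ∖ U = {17, 18} — both open, so U is clopen.
  U = {17, 18, 19, 20, 21, 22}, X ∖ U = ∅ — both open, so U is clopen.
Nontrivial clopen(s) exist: e.g. {19, 20, 21, 22}. So (X, τ) is disconnected.
Compute connected components by grouping points that agree on all clopens:
  component: {17, 18}
  component: {19, 20, 21, 22}


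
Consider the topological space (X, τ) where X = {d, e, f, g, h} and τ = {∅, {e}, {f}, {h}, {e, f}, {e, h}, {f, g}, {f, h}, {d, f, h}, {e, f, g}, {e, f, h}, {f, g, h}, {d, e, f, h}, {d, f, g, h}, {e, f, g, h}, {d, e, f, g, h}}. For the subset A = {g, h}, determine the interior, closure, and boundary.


int(A) = {h}, cl(A) = {d, g, h}, ∂A = {d, g}.

Closed sets in (X, τ) are complements of opens:
  closed(X, τ) = {∅, {d}, {e}, {g}, {d, e}, {d, g}, {d, h}, {e, g}, {d, e, g}, {d, e, h}, {d, f, g}, {d, g, h}, {d, e, f, g}, {d, e, g, h}, {d, f, g, h}, {d, e, f, g, h}}.
int(A) = ⋃ {U ∈ τ : U ⊆ A}. Opens contained in A: ∅, {h}.
Taking the union of these: int(A) = {h}.
cl(A) = ⋂ {C closed : A ⊆ C}. Closed sets containing A: {d, g, h}, {d, e, g, h}, {d, f, g, h}, {d, e, f, g, h}.
Intersecting these: cl(A) = {d, g, h}.
∂A = cl(A) ∖ int(A) = {d, g, h} ∖ {h} = {d, g}.


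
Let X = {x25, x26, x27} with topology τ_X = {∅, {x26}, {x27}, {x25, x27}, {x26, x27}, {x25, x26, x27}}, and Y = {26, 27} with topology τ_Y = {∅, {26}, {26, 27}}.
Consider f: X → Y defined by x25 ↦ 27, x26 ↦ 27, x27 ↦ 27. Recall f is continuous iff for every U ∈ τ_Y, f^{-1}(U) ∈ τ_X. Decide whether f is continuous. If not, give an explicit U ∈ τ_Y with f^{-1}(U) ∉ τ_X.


f IS continuous.

Compute f^{-1}(U) for each U ∈ τ_Y:
  U = ∅: f^{-1}(U) = ∅ ∈ τ_X ✓.
  U = {26}: f^{-1}(U) = ∅ ∈ τ_X ✓.
  U = {26, 27}: f^{-1}(U) = {x25, x26, x27} ∈ τ_X ✓.
Every preimage lies in τ_X, so f IS continuous.


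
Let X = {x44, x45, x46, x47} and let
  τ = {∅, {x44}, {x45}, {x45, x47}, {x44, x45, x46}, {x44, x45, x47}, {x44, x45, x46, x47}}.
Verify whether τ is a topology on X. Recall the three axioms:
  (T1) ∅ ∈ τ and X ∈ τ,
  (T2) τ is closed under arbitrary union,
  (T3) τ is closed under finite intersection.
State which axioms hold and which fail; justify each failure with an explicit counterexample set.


τ is NOT a topology on X.

Axiom (T1): ∅ ∈ τ? Yes; X ∈ τ? Yes.
Axiom (T2/T3): check pairwise unions and intersections of members of τ.
Counterexample for (T2): {x44} ∪ {x45} = {x44, x45} ∉ τ. Therefore τ is NOT a topology.


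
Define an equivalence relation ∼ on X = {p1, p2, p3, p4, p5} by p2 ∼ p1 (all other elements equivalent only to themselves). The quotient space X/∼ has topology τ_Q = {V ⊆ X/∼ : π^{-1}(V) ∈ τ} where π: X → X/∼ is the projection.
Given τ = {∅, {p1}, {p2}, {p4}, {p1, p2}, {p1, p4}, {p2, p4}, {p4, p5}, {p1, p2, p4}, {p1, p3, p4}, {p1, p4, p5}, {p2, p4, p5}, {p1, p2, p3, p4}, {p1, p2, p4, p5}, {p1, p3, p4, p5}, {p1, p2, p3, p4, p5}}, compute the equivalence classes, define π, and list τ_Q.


X/∼ = {[p1=p2], [p3], [p4], [p5]}; |τ_Q| = 8.

Equivalence classes: [p1=p2], [p3], [p4], [p5].
Quotient map π: X → X/∼ sends p1 ↦ [p1=p2], p2 ↦ [p1=p2], p3 ↦ [p3], p4 ↦ [p4], p5 ↦ [p5].
For each subset V ⊆ X/∼, compute π^{-1}(V) ⊆ X and check whether π^{-1}(V) ∈ τ. V is open in τ_Q iff π^{-1}(V) ∈ τ.
  V = {}: π^{-1}(V) = ∅ ∈ τ ✓.
  V = {[p1=p2]}: π^{-1}(V) = {p1, p2} ∈ τ ✓.
  V = {[p3]}: π^{-1}(V) = {p3} ∉ τ ✗.
  V = {[p1=p2], [p3]}: π^{-1}(V) = {p1, p2, p3} ∉ τ ✗.
  V = {[p4]}: π^{-1}(V) = {p4} ∈ τ ✓.
  V = {[p1=p2], [p4]}: π^{-1}(V) = {p1, p2, p4} ∈ τ ✓.
  V = {[p3], [p4]}: π^{-1}(V) = {p3, p4} ∉ τ ✗.
  V = {[p1=p2], [p3], [p4]}: π^{-1}(V) = {p1, p2, p3, p4} ∈ τ ✓.
  V = {[p5]}: π^{-1}(V) = {p5} ∉ τ ✗.
  V = {[p1=p2], [p5]}: π^{-1}(V) = {p1, p2, p5} ∉ τ ✗.
  V = {[p3], [p5]}: π^{-1}(V) = {p3, p5} ∉ τ ✗.
  V = {[p1=p2], [p3], [p5]}: π^{-1}(V) = {p1, p2, p3, p5} ∉ τ ✗.
  V = {[p4], [p5]}: π^{-1}(V) = {p4, p5} ∈ τ ✓.
  V = {[p1=p2], [p4], [p5]}: π^{-1}(V) = {p1, p2, p4, p5} ∈ τ ✓.
  V = {[p3], [p4], [p5]}: π^{-1}(V) = {p3, p4, p5} ∉ τ ✗.
  V = {[p1=p2], [p3], [p4], [p5]}: π^{-1}(V) = {p1, p2, p3, p4, p5} ∈ τ ✓.
Open sets in the quotient: τ_Q = {{}, {[p1=p2]}, {[p4]}, {[p1=p2], [p4]}, {[p1=p2], [p3], [p4]}, {[p4], [p5]}, {[p1=p2], [p4], [p5]}, {[p1=p2], [p3], [p4], [p5]}} (8 elements).


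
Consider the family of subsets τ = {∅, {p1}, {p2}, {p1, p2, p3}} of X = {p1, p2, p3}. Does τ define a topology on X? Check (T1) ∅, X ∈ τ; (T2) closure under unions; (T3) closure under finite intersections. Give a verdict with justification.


τ is NOT a topology on X.

Axiom (T1): ∅ ∈ τ? Yes; X ∈ τ? Yes.
Axiom (T2/T3): check pairwise unions and intersections of members of τ.
Counterexample for (T2): {p1} ∪ {p2} = {p1, p2} ∉ τ. Therefore τ is NOT a topology.


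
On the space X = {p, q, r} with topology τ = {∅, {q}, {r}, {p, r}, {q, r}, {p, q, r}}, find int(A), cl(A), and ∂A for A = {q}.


int(A) = {q}, cl(A) = {q}, ∂A = ∅.

Closed sets in (X, τ) are complements of opens:
  closed(X, τ) = {∅, {p}, {q}, {p, q}, {p, r}, {p, q, r}}.
int(A) = ⋃ {U ∈ τ : U ⊆ A}. Opens contained in A: ∅, {q}.
Taking the union of these: int(A) = {q}.
cl(A) = ⋂ {C closed : A ⊆ C}. Closed sets containing A: {q}, {p, q}, {p, q, r}.
Intersecting these: cl(A) = {q}.
∂A = cl(A) ∖ int(A) = {q} ∖ {q} = ∅.


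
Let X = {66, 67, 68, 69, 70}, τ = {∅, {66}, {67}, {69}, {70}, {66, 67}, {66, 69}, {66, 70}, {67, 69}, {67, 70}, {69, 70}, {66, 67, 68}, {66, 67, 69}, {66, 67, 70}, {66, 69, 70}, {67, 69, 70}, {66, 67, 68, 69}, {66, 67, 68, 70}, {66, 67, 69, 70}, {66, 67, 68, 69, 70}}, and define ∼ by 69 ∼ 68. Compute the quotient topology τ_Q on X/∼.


X/∼ = {[66], [67], [68=69], [70]}; |τ_Q| = 10.

Equivalence classes: [66], [67], [68=69], [70].
Quotient map π: X → X/∼ sends 66 ↦ [66], 67 ↦ [67], 68 ↦ [68=69], 69 ↦ [68=69], 70 ↦ [70].
For each subset V ⊆ X/∼, compute π^{-1}(V) ⊆ X and check whether π^{-1}(V) ∈ τ. V is open in τ_Q iff π^{-1}(V) ∈ τ.
  V = {}: π^{-1}(V) = ∅ ∈ τ ✓.
  V = {[66]}: π^{-1}(V) = {66} ∈ τ ✓.
  V = {[67]}: π^{-1}(V) = {67} ∈ τ ✓.
  V = {[66], [67]}: π^{-1}(V) = {66, 67} ∈ τ ✓.
  V = {[68=69]}: π^{-1}(V) = {68, 69} ∉ τ ✗.
  V = {[66], [68=69]}: π^{-1}(V) = {66, 68, 69} ∉ τ ✗.
  V = {[67], [68=69]}: π^{-1}(V) = {67, 68, 69} ∉ τ ✗.
  V = {[66], [67], [68=69]}: π^{-1}(V) = {66, 67, 68, 69} ∈ τ ✓.
  V = {[70]}: π^{-1}(V) = {70} ∈ τ ✓.
  V = {[66], [70]}: π^{-1}(V) = {66, 70} ∈ τ ✓.
  V = {[67], [70]}: π^{-1}(V) = {67, 70} ∈ τ ✓.
  V = {[66], [67], [70]}: π^{-1}(V) = {66, 67, 70} ∈ τ ✓.
  V = {[68=69], [70]}: π^{-1}(V) = {68, 69, 70} ∉ τ ✗.
  V = {[66], [68=69], [70]}: π^{-1}(V) = {66, 68, 69, 70} ∉ τ ✗.
  V = {[67], [68=69], [70]}: π^{-1}(V) = {67, 68, 69, 70} ∉ τ ✗.
  V = {[66], [67], [68=69], [70]}: π^{-1}(V) = {66, 67, 68, 69, 70} ∈ τ ✓.
Open sets in the quotient: τ_Q = {{}, {[66]}, {[67]}, {[66], [67]}, {[66], [67], [68=69]}, {[70]}, {[66], [70]}, {[67], [70]}, {[66], [67], [70]}, {[66], [67], [68=69], [70]}} (10 elements).


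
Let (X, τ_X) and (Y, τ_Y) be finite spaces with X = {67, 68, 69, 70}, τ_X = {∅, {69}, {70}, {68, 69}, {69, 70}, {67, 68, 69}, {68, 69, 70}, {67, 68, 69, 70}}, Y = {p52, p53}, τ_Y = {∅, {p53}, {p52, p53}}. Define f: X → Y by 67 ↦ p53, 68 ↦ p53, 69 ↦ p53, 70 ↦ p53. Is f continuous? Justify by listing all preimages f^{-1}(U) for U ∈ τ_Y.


f IS continuous.

Compute f^{-1}(U) for each U ∈ τ_Y:
  U = ∅: f^{-1}(U) = ∅ ∈ τ_X ✓.
  U = {p53}: f^{-1}(U) = {67, 68, 69, 70} ∈ τ_X ✓.
  U = {p52, p53}: f^{-1}(U) = {67, 68, 69, 70} ∈ τ_X ✓.
Every preimage lies in τ_X, so f IS continuous.


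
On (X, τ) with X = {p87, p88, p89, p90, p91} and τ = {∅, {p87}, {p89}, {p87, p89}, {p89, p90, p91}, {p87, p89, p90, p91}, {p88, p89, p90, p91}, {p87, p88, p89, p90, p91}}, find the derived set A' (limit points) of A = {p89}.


A' = {p88, p90, p91}

For each x ∈ X, list the open sets U ∈ τ with x ∈ U, then check whether U ∩ (A ∖ {x}) ≠ ∅ for every such U.
  x = p87: open {p87} ∋ x has {p87} ∩ (A ∖ {p87}) = ∅, so x is NOT a limit point.
  x = p88: opens ∋ x are {p88, p89, p90, p91}, {p87, p88, p89, p90, p91}; each meets A ∖ {p88}, so x IS a limit point.
  x = p89: open {p89} ∋ x has {p89} ∩ (A ∖ {p89}) = ∅, so x is NOT a limit point.
  x = p90: opens ∋ x are {p89, p90, p91}, {p87, p89, p90, p91}, {p88, p89, p90, p91}, {p87, p88, p89, p90, p91}; each meets A ∖ {p90}, so x IS a limit point.
  x = p91: opens ∋ x are {p89, p90, p91}, {p87, p89, p90, p91}, {p88, p89, p90, p91}, {p87, p88, p89, p90, p91}; each meets A ∖ {p91}, so x IS a limit point.
Collecting: A' = {p88, p90, p91}.


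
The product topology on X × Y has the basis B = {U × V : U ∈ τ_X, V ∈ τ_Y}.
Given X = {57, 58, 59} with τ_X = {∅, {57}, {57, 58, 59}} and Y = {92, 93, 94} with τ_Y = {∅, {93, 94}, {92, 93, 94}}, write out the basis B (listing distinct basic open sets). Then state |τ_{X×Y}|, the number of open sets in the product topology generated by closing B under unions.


Basis B = {∅ × ∅, {57} × {93, 94}, {57} × {92, 93, 94}, {57, 58, 59} × {93, 94}, {57, 58, 59} × {92, 93, 94}}; |τ_{X×Y}| = 6.

Enumerate products U × V with U ∈ τ_X, V ∈ τ_Y (deduplicated):
  ∅ × ∅ = {} (∅)
  {57} × {93, 94} = {(57,93), (57,94)}
  {57} × {92, 93, 94} = {(57,92), (57,93), (57,94)}
  {57, 58, 59} × {93, 94} = {(57,93), (57,94), (58,93), (58,94), (59,93), (59,94)}
  {57, 58, 59} × {92, 93, 94} = {(57,92), (57,93), (57,94), (58,92), (58,93), (58,94), (59,92), (59,93), (59,94)}
These 5 distinct sets form the basis B.
Close under arbitrary unions to get τ_{X×Y}; counting gives |τ_{X×Y}| = 6.


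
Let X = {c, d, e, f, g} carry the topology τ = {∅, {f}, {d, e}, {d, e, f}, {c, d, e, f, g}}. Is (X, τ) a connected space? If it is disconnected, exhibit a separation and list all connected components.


(X, τ) is connected.

Find clopen sets (U ∈ τ with X ∖ U ∈ τ):
  U = ∅, X ∖ U = {c, d, e, f, g} — both open, so U is clopen.
  U = {c, d, e, f, g}, X ∖ U = ∅ — both open, so U is clopen.
Only trivial clopens (∅ and X) exist, so (X, τ) is connected.
Compute connected components by grouping points that agree on all clopens:
  component: {c, d, e, f, g}


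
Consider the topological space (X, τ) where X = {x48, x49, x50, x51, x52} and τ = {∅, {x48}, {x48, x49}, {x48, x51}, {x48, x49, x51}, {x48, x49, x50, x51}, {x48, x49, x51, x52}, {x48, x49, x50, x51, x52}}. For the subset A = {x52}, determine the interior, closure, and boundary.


int(A) = ∅, cl(A) = {x52}, ∂A = {x52}.

Closed sets in (X, τ) are complements of opens:
  closed(X, τ) = {∅, {x50}, {x52}, {x50, x52}, {x49, x50, x52}, {x50, x51, x52}, {x49, x50, x51, x52}, {x48, x49, x50, x51, x52}}.
int(A) = ⋃ {U ∈ τ : U ⊆ A}. Opens contained in A: ∅.
Taking the union of these: int(A) = ∅.
cl(A) = ⋂ {C closed : A ⊆ C}. Closed sets containing A: {x52}, {x50, x52}, {x49, x50, x52}, {x50, x51, x52}, {x49, x50, x51, x52}, {x48, x49, x50, x51, x52}.
Intersecting these: cl(A) = {x52}.
∂A = cl(A) ∖ int(A) = {x52} ∖ ∅ = {x52}.


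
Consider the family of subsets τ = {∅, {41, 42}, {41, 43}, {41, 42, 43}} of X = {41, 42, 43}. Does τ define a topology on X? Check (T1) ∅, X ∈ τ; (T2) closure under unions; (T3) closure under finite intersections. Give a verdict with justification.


τ is NOT a topology on X.

Axiom (T1): ∅ ∈ τ? Yes; X ∈ τ? Yes.
Axiom (T2/T3): check pairwise unions and intersections of members of τ.
Counterexample for (T3): {41, 42} ∩ {41, 43} = {41} ∉ τ. Therefore τ is NOT a topology.


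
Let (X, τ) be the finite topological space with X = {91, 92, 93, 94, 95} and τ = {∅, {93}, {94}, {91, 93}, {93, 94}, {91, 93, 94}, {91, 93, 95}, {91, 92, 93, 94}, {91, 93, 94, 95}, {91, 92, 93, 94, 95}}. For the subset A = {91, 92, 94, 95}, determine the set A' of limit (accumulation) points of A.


A' = {92, 95}

For each x ∈ X, list the open sets U ∈ τ with x ∈ U, then check whether U ∩ (A ∖ {x}) ≠ ∅ for every such U.
  x = 91: open {91, 93} ∋ x has {91, 93} ∩ (A ∖ {91}) = ∅, so x is NOT a limit point.
  x = 92: opens ∋ x are {91, 92, 93, 94}, {91, 92, 93, 94, 95}; each meets A ∖ {92}, so x IS a limit point.
  x = 93: open {93} ∋ x has {93} ∩ (A ∖ {93}) = ∅, so x is NOT a limit point.
  x = 94: open {94} ∋ x has {94} ∩ (A ∖ {94}) = ∅, so x is NOT a limit point.
  x = 95: opens ∋ x are {91, 93, 95}, {91, 93, 94, 95}, {91, 92, 93, 94, 95}; each meets A ∖ {95}, so x IS a limit point.
Collecting: A' = {92, 95}.


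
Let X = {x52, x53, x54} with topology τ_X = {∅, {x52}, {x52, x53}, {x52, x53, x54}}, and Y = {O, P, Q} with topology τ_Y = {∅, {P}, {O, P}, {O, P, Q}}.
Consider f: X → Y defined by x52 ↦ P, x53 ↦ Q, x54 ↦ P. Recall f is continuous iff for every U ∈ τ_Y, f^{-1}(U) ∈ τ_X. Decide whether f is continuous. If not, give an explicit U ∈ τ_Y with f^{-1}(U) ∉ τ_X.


f is NOT continuous.

Compute f^{-1}(U) for each U ∈ τ_Y:
  U = ∅: f^{-1}(U) = ∅ ∈ τ_X ✓.
  U = {P}: f^{-1}(U) = {x52, x54} ∉ τ_X ✗.
  U = {O, P}: f^{-1}(U) = {x52, x54} ∉ τ_X ✗.
  U = {O, P, Q}: f^{-1}(U) = {x52, x53, x54} ∈ τ_X ✓.
Found U = {P} with f^{-1}(U) = {x52, x54} not in τ_X. Therefore f is NOT continuous.


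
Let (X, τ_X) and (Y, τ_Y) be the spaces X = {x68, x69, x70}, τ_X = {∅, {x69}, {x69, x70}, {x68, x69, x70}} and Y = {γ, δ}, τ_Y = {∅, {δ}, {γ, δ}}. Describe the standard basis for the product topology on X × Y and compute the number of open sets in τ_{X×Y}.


Basis B = {∅ × ∅, {x69} × {δ}, {x69} × {γ, δ}, {x69, x70} × {δ}, {x68, x69, x70} × {δ}, {x69, x70} × {γ, δ}, {x68, x69, x70} × {γ, δ}}; |τ_{X×Y}| = 10.

Enumerate products U × V with U ∈ τ_X, V ∈ τ_Y (deduplicated):
  ∅ × ∅ = {} (∅)
  {x69} × {δ} = {(x69,δ)}
  {x69} × {γ, δ} = {(x69,γ), (x69,δ)}
  {x69, x70} × {δ} = {(x69,δ), (x70,δ)}
  {x68, x69, x70} × {δ} = {(x68,δ), (x69,δ), (x70,δ)}
  {x69, x70} × {γ, δ} = {(x69,γ), (x69,δ), (x70,γ), (x70,δ)}
  {x68, x69, x70} × {γ, δ} = {(x68,γ), (x68,δ), (x69,γ), (x69,δ), (x70,γ), (x70,δ)}
These 7 distinct sets form the basis B.
Close under arbitrary unions to get τ_{X×Y}; counting gives |τ_{X×Y}| = 10.


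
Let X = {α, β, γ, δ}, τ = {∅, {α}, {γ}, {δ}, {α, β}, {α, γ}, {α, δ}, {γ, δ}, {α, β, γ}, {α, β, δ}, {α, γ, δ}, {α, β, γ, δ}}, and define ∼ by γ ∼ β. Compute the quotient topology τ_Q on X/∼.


X/∼ = {[α], [β=γ], [δ]}; |τ_Q| = 6.

Equivalence classes: [α], [β=γ], [δ].
Quotient map π: X → X/∼ sends α ↦ [α], β ↦ [β=γ], γ ↦ [β=γ], δ ↦ [δ].
For each subset V ⊆ X/∼, compute π^{-1}(V) ⊆ X and check whether π^{-1}(V) ∈ τ. V is open in τ_Q iff π^{-1}(V) ∈ τ.
  V = {}: π^{-1}(V) = ∅ ∈ τ ✓.
  V = {[α]}: π^{-1}(V) = {α} ∈ τ ✓.
  V = {[β=γ]}: π^{-1}(V) = {β, γ} ∉ τ ✗.
  V = {[α], [β=γ]}: π^{-1}(V) = {α, β, γ} ∈ τ ✓.
  V = {[δ]}: π^{-1}(V) = {δ} ∈ τ ✓.
  V = {[α], [δ]}: π^{-1}(V) = {α, δ} ∈ τ ✓.
  V = {[β=γ], [δ]}: π^{-1}(V) = {β, γ, δ} ∉ τ ✗.
  V = {[α], [β=γ], [δ]}: π^{-1}(V) = {α, β, γ, δ} ∈ τ ✓.
Open sets in the quotient: τ_Q = {{}, {[α]}, {[α], [β=γ]}, {[δ]}, {[α], [δ]}, {[α], [β=γ], [δ]}} (6 elements).


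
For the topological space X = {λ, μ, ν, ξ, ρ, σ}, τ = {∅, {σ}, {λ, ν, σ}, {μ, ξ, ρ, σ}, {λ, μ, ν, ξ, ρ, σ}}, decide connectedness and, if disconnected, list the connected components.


(X, τ) is connected.

Find clopen sets (U ∈ τ with X ∖ U ∈ τ):
  U = ∅, X ∖ U = {λ, μ, ν, ξ, ρ, σ} — both open, so U is clopen.
  U = {λ, μ, ν, ξ, ρ, σ}, X ∖ U = ∅ — both open, so U is clopen.
Only trivial clopens (∅ and X) exist, so (X, τ) is connected.
Compute connected components by grouping points that agree on all clopens:
  component: {λ, μ, ν, ξ, ρ, σ}


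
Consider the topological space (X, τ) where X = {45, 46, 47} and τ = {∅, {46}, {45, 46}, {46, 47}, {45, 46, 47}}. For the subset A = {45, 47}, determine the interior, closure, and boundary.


int(A) = ∅, cl(A) = {45, 47}, ∂A = {45, 47}.

Closed sets in (X, τ) are complements of opens:
  closed(X, τ) = {∅, {45}, {47}, {45, 47}, {45, 46, 47}}.
int(A) = ⋃ {U ∈ τ : U ⊆ A}. Opens contained in A: ∅.
Taking the union of these: int(A) = ∅.
cl(A) = ⋂ {C closed : A ⊆ C}. Closed sets containing A: {45, 47}, {45, 46, 47}.
Intersecting these: cl(A) = {45, 47}.
∂A = cl(A) ∖ int(A) = {45, 47} ∖ ∅ = {45, 47}.


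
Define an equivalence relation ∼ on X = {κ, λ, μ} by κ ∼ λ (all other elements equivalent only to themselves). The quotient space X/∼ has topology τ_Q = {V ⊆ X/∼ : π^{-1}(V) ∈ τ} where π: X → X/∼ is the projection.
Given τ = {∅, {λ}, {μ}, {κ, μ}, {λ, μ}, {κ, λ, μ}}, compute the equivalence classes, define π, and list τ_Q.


X/∼ = {[κ=λ], [μ]}; |τ_Q| = 3.

Equivalence classes: [κ=λ], [μ].
Quotient map π: X → X/∼ sends κ ↦ [κ=λ], λ ↦ [κ=λ], μ ↦ [μ].
For each subset V ⊆ X/∼, compute π^{-1}(V) ⊆ X and check whether π^{-1}(V) ∈ τ. V is open in τ_Q iff π^{-1}(V) ∈ τ.
  V = {}: π^{-1}(V) = ∅ ∈ τ ✓.
  V = {[κ=λ]}: π^{-1}(V) = {κ, λ} ∉ τ ✗.
  V = {[μ]}: π^{-1}(V) = {μ} ∈ τ ✓.
  V = {[κ=λ], [μ]}: π^{-1}(V) = {κ, λ, μ} ∈ τ ✓.
Open sets in the quotient: τ_Q = {{}, {[μ]}, {[κ=λ], [μ]}} (3 elements).


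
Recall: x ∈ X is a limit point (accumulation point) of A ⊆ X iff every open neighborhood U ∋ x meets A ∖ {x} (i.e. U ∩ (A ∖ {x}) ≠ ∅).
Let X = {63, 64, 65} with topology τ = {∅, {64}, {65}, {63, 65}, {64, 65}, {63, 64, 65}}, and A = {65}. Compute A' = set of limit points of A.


A' = {63}

For each x ∈ X, list the open sets U ∈ τ with x ∈ U, then check whether U ∩ (A ∖ {x}) ≠ ∅ for every such U.
  x = 63: opens ∋ x are {63, 65}, {63, 64, 65}; each meets A ∖ {63}, so x IS a limit point.
  x = 64: open {64} ∋ x has {64} ∩ (A ∖ {64}) = ∅, so x is NOT a limit point.
  x = 65: open {65} ∋ x has {65} ∩ (A ∖ {65}) = ∅, so x is NOT a limit point.
Collecting: A' = {63}.


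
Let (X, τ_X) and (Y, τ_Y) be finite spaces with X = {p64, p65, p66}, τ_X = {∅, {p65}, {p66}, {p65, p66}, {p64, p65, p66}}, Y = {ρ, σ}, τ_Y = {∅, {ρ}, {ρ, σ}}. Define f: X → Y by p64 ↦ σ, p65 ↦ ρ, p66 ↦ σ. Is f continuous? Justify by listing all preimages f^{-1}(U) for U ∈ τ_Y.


f IS continuous.

Compute f^{-1}(U) for each U ∈ τ_Y:
  U = ∅: f^{-1}(U) = ∅ ∈ τ_X ✓.
  U = {ρ}: f^{-1}(U) = {p65} ∈ τ_X ✓.
  U = {ρ, σ}: f^{-1}(U) = {p64, p65, p66} ∈ τ_X ✓.
Every preimage lies in τ_X, so f IS continuous.


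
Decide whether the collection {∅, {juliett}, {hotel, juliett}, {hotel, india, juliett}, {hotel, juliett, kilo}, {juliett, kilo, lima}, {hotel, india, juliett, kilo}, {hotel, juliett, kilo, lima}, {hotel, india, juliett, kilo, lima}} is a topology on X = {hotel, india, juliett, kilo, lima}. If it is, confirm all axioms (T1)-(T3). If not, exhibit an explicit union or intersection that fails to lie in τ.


τ is NOT a topology on X.

Axiom (T1): ∅ ∈ τ? Yes; X ∈ τ? Yes.
Axiom (T2/T3): check pairwise unions and intersections of members of τ.
Counterexample for (T3): {hotel, juliett, kilo} ∩ {juliett, kilo, lima} = {juliett, kilo} ∉ τ. Therefore τ is NOT a topology.


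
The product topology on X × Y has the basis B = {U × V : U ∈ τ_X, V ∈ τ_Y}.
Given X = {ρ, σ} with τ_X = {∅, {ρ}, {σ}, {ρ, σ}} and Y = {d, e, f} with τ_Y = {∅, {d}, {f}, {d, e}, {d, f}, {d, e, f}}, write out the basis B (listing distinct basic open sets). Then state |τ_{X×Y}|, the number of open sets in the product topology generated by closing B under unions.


Basis B = {∅ × ∅, {ρ} × {d}, {ρ} × {f}, {σ} × {d}, {σ} × {f}, {ρ} × {d, e}, {ρ} × {d, f}, {ρ, σ} × {d}, {ρ, σ} × {f}, {σ} × {d, e}, {σ} × {d, f}, {ρ} × {d, e, f}, {σ} × {d, e, f}, {ρ, σ} × {d, e}, {ρ, σ} × {d, f}, {ρ, σ} × {d, e, f}}; |τ_{X×Y}| = 36.

Enumerate products U × V with U ∈ τ_X, V ∈ τ_Y (deduplicated):
  ∅ × ∅ = {} (∅)
  {ρ} × {d} = {(ρ,d)}
  {ρ} × {f} = {(ρ,f)}
  {σ} × {d} = {(σ,d)}
  {σ} × {f} = {(σ,f)}
  {ρ} × {d, e} = {(ρ,d), (ρ,e)}
  {ρ} × {d, f} = {(ρ,d), (ρ,f)}
  {ρ, σ} × {d} = {(ρ,d), (σ,d)}
  {ρ, σ} × {f} = {(ρ,f), (σ,f)}
  {σ} × {d, e} = {(σ,d), (σ,e)}
  {σ} × {d, f} = {(σ,d), (σ,f)}
  {ρ} × {d, e, f} = {(ρ,d), (ρ,e), (ρ,f)}
  {σ} × {d, e, f} = {(σ,d), (σ,e), (σ,f)}
  {ρ, σ} × {d, e} = {(ρ,d), (ρ,e), (σ,d), (σ,e)}
  {ρ, σ} × {d, f} = {(ρ,d), (ρ,f), (σ,d), (σ,f)}
  {ρ, σ} × {d, e, f} = {(ρ,d), (ρ,e), (ρ,f), (σ,d), (σ,e), (σ,f)}
These 16 distinct sets form the basis B.
Close under arbitrary unions to get τ_{X×Y}; counting gives |τ_{X×Y}| = 36.


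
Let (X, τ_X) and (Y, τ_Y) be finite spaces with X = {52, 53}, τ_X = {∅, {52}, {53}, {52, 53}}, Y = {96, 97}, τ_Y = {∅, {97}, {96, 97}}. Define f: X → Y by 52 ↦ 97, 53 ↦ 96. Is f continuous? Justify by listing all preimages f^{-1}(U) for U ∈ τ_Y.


f IS continuous.

Compute f^{-1}(U) for each U ∈ τ_Y:
  U = ∅: f^{-1}(U) = ∅ ∈ τ_X ✓.
  U = {97}: f^{-1}(U) = {52} ∈ τ_X ✓.
  U = {96, 97}: f^{-1}(U) = {52, 53} ∈ τ_X ✓.
Every preimage lies in τ_X, so f IS continuous.


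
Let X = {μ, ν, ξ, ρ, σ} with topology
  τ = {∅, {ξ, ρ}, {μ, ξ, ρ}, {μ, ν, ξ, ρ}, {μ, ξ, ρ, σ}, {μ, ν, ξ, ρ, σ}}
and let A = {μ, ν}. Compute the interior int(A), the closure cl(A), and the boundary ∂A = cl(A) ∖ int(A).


int(A) = ∅, cl(A) = {μ, ν, σ}, ∂A = {μ, ν, σ}.

Closed sets in (X, τ) are complements of opens:
  closed(X, τ) = {∅, {ν}, {σ}, {ν, σ}, {μ, ν, σ}, {μ, ν, ξ, ρ, σ}}.
int(A) = ⋃ {U ∈ τ : U ⊆ A}. Opens contained in A: ∅.
Taking the union of these: int(A) = ∅.
cl(A) = ⋂ {C closed : A ⊆ C}. Closed sets containing A: {μ, ν, σ}, {μ, ν, ξ, ρ, σ}.
Intersecting these: cl(A) = {μ, ν, σ}.
∂A = cl(A) ∖ int(A) = {μ, ν, σ} ∖ ∅ = {μ, ν, σ}.


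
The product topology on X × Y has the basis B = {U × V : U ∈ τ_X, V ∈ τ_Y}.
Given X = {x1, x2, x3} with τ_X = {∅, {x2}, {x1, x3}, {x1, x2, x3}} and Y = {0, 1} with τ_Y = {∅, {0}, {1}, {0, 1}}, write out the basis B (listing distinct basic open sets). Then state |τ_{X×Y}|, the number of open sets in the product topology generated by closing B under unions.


Basis B = {∅ × ∅, {x2} × {0}, {x2} × {1}, {x1, x3} × {0}, {x1, x3} × {1}, {x2} × {0, 1}, {x1, x2, x3} × {0}, {x1, x2, x3} × {1}, {x1, x3} × {0, 1}, {x1, x2, x3} × {0, 1}}; |τ_{X×Y}| = 16.

Enumerate products U × V with U ∈ τ_X, V ∈ τ_Y (deduplicated):
  ∅ × ∅ = {} (∅)
  {x2} × {0} = {(x2,0)}
  {x2} × {1} = {(x2,1)}
  {x1, x3} × {0} = {(x1,0), (x3,0)}
  {x1, x3} × {1} = {(x1,1), (x3,1)}
  {x2} × {0, 1} = {(x2,0), (x2,1)}
  {x1, x2, x3} × {0} = {(x1,0), (x2,0), (x3,0)}
  {x1, x2, x3} × {1} = {(x1,1), (x2,1), (x3,1)}
  {x1, x3} × {0, 1} = {(x1,0), (x1,1), (x3,0), (x3,1)}
  {x1, x2, x3} × {0, 1} = {(x1,0), (x1,1), (x2,0), (x2,1), (x3,0), (x3,1)}
These 10 distinct sets form the basis B.
Close under arbitrary unions to get τ_{X×Y}; counting gives |τ_{X×Y}| = 16.


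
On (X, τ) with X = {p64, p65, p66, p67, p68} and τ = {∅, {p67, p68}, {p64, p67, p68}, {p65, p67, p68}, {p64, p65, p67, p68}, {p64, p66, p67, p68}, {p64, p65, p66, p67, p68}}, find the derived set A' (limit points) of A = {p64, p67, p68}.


A' = {p64, p65, p66, p67, p68}

For each x ∈ X, list the open sets U ∈ τ with x ∈ U, then check whether U ∩ (A ∖ {x}) ≠ ∅ for every such U.
  x = p64: opens ∋ x are {p64, p67, p68}, {p64, p65, p67, p68}, {p64, p66, p67, p68}, {p64, p65, p66, p67, p68}; each meets A ∖ {p64}, so x IS a limit point.
  x = p65: opens ∋ x are {p65, p67, p68}, {p64, p65, p67, p68}, {p64, p65, p66, p67, p68}; each meets A ∖ {p65}, so x IS a limit point.
  x = p66: opens ∋ x are {p64, p66, p67, p68}, {p64, p65, p66, p67, p68}; each meets A ∖ {p66}, so x IS a limit point.
  x = p67: opens ∋ x are {p67, p68}, {p64, p67, p68}, {p65, p67, p68}, {p64, p65, p67, p68}, {p64, p66, p67, p68}, {p64, p65, p66, p67, p68}; each meets A ∖ {p67}, so x IS a limit point.
  x = p68: opens ∋ x are {p67, p68}, {p64, p67, p68}, {p65, p67, p68}, {p64, p65, p67, p68}, {p64, p66, p67, p68}, {p64, p65, p66, p67, p68}; each meets A ∖ {p68}, so x IS a limit point.
Collecting: A' = {p64, p65, p66, p67, p68}.
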